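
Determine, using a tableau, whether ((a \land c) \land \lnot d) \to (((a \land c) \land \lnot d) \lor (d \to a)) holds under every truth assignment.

Assume the negation and expand:
Initial set: {\lnot (((a \land c) \land \lnot d) \to (((a \land c) \land \lnot d) \lor (d \to a)))}.
\lnot (((a \land c) \land \lnot d) \to (((a \land c) \land \lnot d) \lor (d \to a))): α-rule — add ((a \land c) \land \lnot d), \lnot (((a \land c) \land \lnot d) \lor (d \to a)).
((a \land c) \land \lnot d): α-rule — add (a \land c), \lnot d.
\lnot (((a \land c) \land \lnot d) \lor (d \to a)): α-rule — add \lnot ((a \land c) \land \lnot d), \lnot (d \to a).
(a \land c): α-rule — add a, c.
\lnot (d \to a): α-rule — add d, \lnot a.
× closes — contains both d and \lnot d.
All 1 branch closes.
Every branch closed, so the negation is unsatisfiable and the formula is valid.

Valid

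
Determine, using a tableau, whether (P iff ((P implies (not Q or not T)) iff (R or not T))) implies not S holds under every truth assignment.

Not valid

Assume the negation and expand:
Initial set: {not ((P iff ((P implies (not Q or not T)) iff (R or not T))) implies not S)}.
not ((P iff ((P implies (not Q or not T)) iff (R or not T))) implies not S): α-rule — add (P iff ((P implies (not Q or not T)) iff (R or not T))), not not S.
(P iff ((P implies (not Q or not T)) iff (R or not T))): β-rule — branch into P, ((P implies (not Q or not T)) iff (R or not T))  //  not P, not ((P implies (not Q or not T)) iff (R or not T)).
  branch 1 (add P, ((P implies (not Q or not T)) iff (R or not T))):
    ((P implies (not Q or not T)) iff (R or not T)): β-rule — branch into (P implies (not Q or not T)), (R or not T)  //  not (P implies (not Q or not T)), not (R or not T).
      branch 1.1 (add (P implies (not Q or not T)), (R or not T)):
        (P implies (not Q or not T)): β-rule — branch into not P  //  (not Q or not T).
          branch 1.1.1 (add not P):
            × closes — contains both P and not P.
          branch 1.1.2 (add (not Q or not T)):
            (R or not T): β-rule — branch into R  //  not T.
              branch 1.1.2.1 (add R):
                (not Q or not T): β-rule — branch into not Q  //  not T.
                  branch 1.1.2.1.1 (add not Q):
                    ○ open, literals {P=1, Q=0, R=1, S=1}.
                  branch 1.1.2.1.2 (add not T):
                    ○ open, literals {P=1, R=1, S=1, T=0}.
              branch 1.1.2.2 (add not T):
                (not Q or not T): β-rule — branch into not Q  //  not T.
                  branch 1.1.2.2.1 (add not Q):
                    ○ open, literals {P=1, Q=0, S=1, T=0}.
                  branch 1.1.2.2.2 (add not T):
                    ○ open, literals {P=1, S=1, T=0}.
      branch 1.2 (add not (P implies (not Q or not T)), not (R or not T)):
        not (P implies (not Q or not T)): α-rule — add P, not (not Q or not T).
        not (R or not T): α-rule — add not R, not not T.
        not (not Q or not T): α-rule — add not not Q, not not T.
        ○ open, literals {P=1, Q=1, R=0, S=1, T=1}.
  branch 2 (add not P, not ((P implies (not Q or not T)) iff (R or not T))):
    not ((P implies (not Q or not T)) iff (R or not T)): β-rule — branch into (P implies (not Q or not T)), not (R or not T)  //  not (P implies (not Q or not T)), (R or not T).
      branch 2.1 (add (P implies (not Q or not T)), not (R or not T)):
        not (R or not T): α-rule — add not R, not not T.
        (P implies (not Q or not T)): β-rule — branch into not P  //  (not Q or not T).
          branch 2.1.1 (add not P):
            ○ open, literals {P=0, R=0, S=1, T=1}.
          branch 2.1.2 (add (not Q or not T)):
            (not Q or not T): β-rule — branch into not Q  //  not T.
              branch 2.1.2.1 (add not Q):
                ○ open, literals {P=0, Q=0, R=0, S=1, T=1}.
              branch 2.1.2.2 (add not T):
                × closes — contains both T and not T.
      branch 2.2 (add not (P implies (not Q or not T)), (R or not T)):
        not (P implies (not Q or not T)): α-rule — add P, not (not Q or not T).
        × closes — contains both P and not P.
3 branches closed, 7 open.
An open branch gives a countermodel: P=1, Q=0, R=1, S=1 (unmentioned atoms arbitrary); under it the original formula is false.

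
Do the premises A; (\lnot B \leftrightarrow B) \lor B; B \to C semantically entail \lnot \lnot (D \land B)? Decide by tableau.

No

Initial set: {A; ((\lnot B \leftrightarrow B) \lor B); (B \to C); \lnot \lnot \lnot (D \land B)}.
\lnot \lnot \lnot (D \land B): drop double negation, giving \lnot (D \land B).
((\lnot B \leftrightarrow B) \lor B): β-rule — branch into (\lnot B \leftrightarrow B)  //  B.
  branch 1 (add (\lnot B \leftrightarrow B)):
    (B \to C): β-rule — branch into \lnot B  //  C.
      branch 1.1 (add \lnot B):
        \lnot (D \land B): β-rule — branch into \lnot D  //  \lnot B.
          branch 1.1.1 (add \lnot D):
            (\lnot B \leftrightarrow B): β-rule — branch into \lnot B, B  //  \lnot \lnot B, \lnot B.
              branch 1.1.1.1 (add \lnot B, B):
                × closes — contains both B and \lnot B.
              branch 1.1.1.2 (add \lnot \lnot B, \lnot B):
                × closes — contains both B and \lnot B.
          branch 1.1.2 (add \lnot B):
            (\lnot B \leftrightarrow B): β-rule — branch into \lnot B, B  //  \lnot \lnot B, \lnot B.
              branch 1.1.2.1 (add \lnot B, B):
                × closes — contains both B and \lnot B.
              branch 1.1.2.2 (add \lnot \lnot B, \lnot B):
                × closes — contains both B and \lnot B.
      branch 1.2 (add C):
        \lnot (D \land B): β-rule — branch into \lnot D  //  \lnot B.
          branch 1.2.1 (add \lnot D):
            (\lnot B \leftrightarrow B): β-rule — branch into \lnot B, B  //  \lnot \lnot B, \lnot B.
              branch 1.2.1.1 (add \lnot B, B):
                × closes — contains both B and \lnot B.
              branch 1.2.1.2 (add \lnot \lnot B, \lnot B):
                × closes — contains both B and \lnot B.
          branch 1.2.2 (add \lnot B):
            (\lnot B \leftrightarrow B): β-rule — branch into \lnot B, B  //  \lnot \lnot B, \lnot B.
              branch 1.2.2.1 (add \lnot B, B):
                × closes — contains both B and \lnot B.
              branch 1.2.2.2 (add \lnot \lnot B, \lnot B):
                × closes — contains both B and \lnot B.
  branch 2 (add B):
    (B \to C): β-rule — branch into \lnot B  //  C.
      branch 2.1 (add \lnot B):
        × closes — contains both B and \lnot B.
      branch 2.2 (add C):
        \lnot (D \land B): β-rule — branch into \lnot D  //  \lnot B.
          branch 2.2.1 (add \lnot D):
            ○ open, literals {A=1, B=1, C=1, D=0}.
          branch 2.2.2 (add \lnot B):
            × closes — contains both B and \lnot B.
10 branches closed, 1 open.
An open branch gives a countermodel: A=1, B=1, C=1, D=0 (unmentioned atoms arbitrary); the premises hold there but the conclusion fails.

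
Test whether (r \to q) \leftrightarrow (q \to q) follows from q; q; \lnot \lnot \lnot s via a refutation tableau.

Initial set: {q; q; \lnot \lnot \lnot s; \lnot ((r \to q) \leftrightarrow (q \to q))}.
\lnot \lnot \lnot s: drop double negation, giving \lnot s.
\lnot ((r \to q) \leftrightarrow (q \to q)): β-rule — branch into (r \to q), \lnot (q \to q)  //  \lnot (r \to q), (q \to q).
  branch 1 (add (r \to q), \lnot (q \to q)):
    \lnot (q \to q): α-rule — add q, \lnot q.
    × closes — contains both q and \lnot q.
  branch 2 (add \lnot (r \to q), (q \to q)):
    \lnot (r \to q): α-rule — add r, \lnot q.
    × closes — contains both q and \lnot q.
All 2 branches close.
Every branch closed, so the premises entail the conclusion.

Yes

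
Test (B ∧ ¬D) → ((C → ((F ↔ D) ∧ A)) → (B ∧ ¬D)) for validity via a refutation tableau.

Assume the negation and expand:
Initial set: {¬((B ∧ ¬D) → ((C → ((F ↔ D) ∧ A)) → (B ∧ ¬D)))}.
¬((B ∧ ¬D) → ((C → ((F ↔ D) ∧ A)) → (B ∧ ¬D))): α-rule — add (B ∧ ¬D), ¬((C → ((F ↔ D) ∧ A)) → (B ∧ ¬D)).
(B ∧ ¬D): α-rule — add B, ¬D.
¬((C → ((F ↔ D) ∧ A)) → (B ∧ ¬D)): α-rule — add (C → ((F ↔ D) ∧ A)), ¬(B ∧ ¬D).
(C → ((F ↔ D) ∧ A)): β-rule — branch into ¬C  //  ((F ↔ D) ∧ A).
  branch 1 (add ¬C):
    ¬(B ∧ ¬D): β-rule — branch into ¬B  //  ¬¬D.
      branch 1.1 (add ¬B):
        × closes — contains both B and ¬B.
      branch 1.2 (add ¬¬D):
        × closes — contains both D and ¬D.
  branch 2 (add ((F ↔ D) ∧ A)):
    ((F ↔ D) ∧ A): α-rule — add (F ↔ D), A.
    ¬(B ∧ ¬D): β-rule — branch into ¬B  //  ¬¬D.
      branch 2.1 (add ¬B):
        × closes — contains both B and ¬B.
      branch 2.2 (add ¬¬D):
        × closes — contains both D and ¬D.
All 4 branches close.
Every branch closed, so the negation is unsatisfiable and the formula is valid.

Valid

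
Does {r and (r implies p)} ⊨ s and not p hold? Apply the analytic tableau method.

No

Initial set: {(r and (r implies p)); not (s and not p)}.
(r and (r implies p)): α-rule — add r, (r implies p).
not (s and not p): β-rule — branch into not s  //  not not p.
  branch 1 (add not s):
    (r implies p): β-rule — branch into not r  //  p.
      branch 1.1 (add not r):
        × closes — contains both r and not r.
      branch 1.2 (add p):
        ○ open, literals {p=T, r=T, s=F}.
  branch 2 (add not not p):
    (r implies p): β-rule — branch into not r  //  p.
      branch 2.1 (add not r):
        × closes — contains both r and not r.
      branch 2.2 (add p):
        ○ open, literals {p=T, r=T}.
2 branches closed, 2 open.
An open branch gives a countermodel: p=T, r=T, s=F (unmentioned atoms arbitrary); the premises hold there but the conclusion fails.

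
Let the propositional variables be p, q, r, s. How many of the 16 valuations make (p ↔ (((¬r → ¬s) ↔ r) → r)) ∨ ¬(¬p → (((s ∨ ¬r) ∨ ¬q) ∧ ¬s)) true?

Initial set: {((p ↔ (((¬r → ¬s) ↔ r) → r)) ∨ ¬(¬p → (((s ∨ ¬r) ∨ ¬q) ∧ ¬s)))}.
((p ↔ (((¬r → ¬s) ↔ r) → r)) ∨ ¬(¬p → (((s ∨ ¬r) ∨ ¬q) ∧ ¬s))): β-rule — branch into (p ↔ (((¬r → ¬s) ↔ r) → r))  //  ¬(¬p → (((s ∨ ¬r) ∨ ¬q) ∧ ¬s)).
  branch 1 (add (p ↔ (((¬r → ¬s) ↔ r) → r))):
    (p ↔ (((¬r → ¬s) ↔ r) → r)): β-rule — branch into p, (((¬r → ¬s) ↔ r) → r)  //  ¬p, ¬(((¬r → ¬s) ↔ r) → r).
      branch 1.1 (add p, (((¬r → ¬s) ↔ r) → r)):
        (((¬r → ¬s) ↔ r) → r): β-rule — branch into ¬((¬r → ¬s) ↔ r)  //  r.
          branch 1.1.1 (add ¬((¬r → ¬s) ↔ r)):
            ¬((¬r → ¬s) ↔ r): β-rule — branch into (¬r → ¬s), ¬r  //  ¬(¬r → ¬s), r.
              branch 1.1.1.1 (add (¬r → ¬s), ¬r):
                (¬r → ¬s): β-rule — branch into ¬¬r  //  ¬s.
                  branch 1.1.1.1.1 (add ¬¬r):
                    × closes — contains both r and ¬r.
                  branch 1.1.1.1.2 (add ¬s):
                    ○ open, literals {p=true, r=false, s=false}.
              branch 1.1.1.2 (add ¬(¬r → ¬s), r):
                ¬(¬r → ¬s): α-rule — add ¬r, ¬¬s.
                × closes — contains both r and ¬r.
          branch 1.1.2 (add r):
            ○ open, literals {p=true, r=true}.
      branch 1.2 (add ¬p, ¬(((¬r → ¬s) ↔ r) → r)):
        ¬(((¬r → ¬s) ↔ r) → r): α-rule — add ((¬r → ¬s) ↔ r), ¬r.
        ((¬r → ¬s) ↔ r): β-rule — branch into (¬r → ¬s), r  //  ¬(¬r → ¬s), ¬r.
          branch 1.2.1 (add (¬r → ¬s), r):
            × closes — contains both r and ¬r.
          branch 1.2.2 (add ¬(¬r → ¬s), ¬r):
            ¬(¬r → ¬s): α-rule — add ¬r, ¬¬s.
            ○ open, literals {p=false, r=false, s=true}.
  branch 2 (add ¬(¬p → (((s ∨ ¬r) ∨ ¬q) ∧ ¬s))):
    ¬(¬p → (((s ∨ ¬r) ∨ ¬q) ∧ ¬s)): α-rule — add ¬p, ¬(((s ∨ ¬r) ∨ ¬q) ∧ ¬s).
    ¬(((s ∨ ¬r) ∨ ¬q) ∧ ¬s): β-rule — branch into ¬((s ∨ ¬r) ∨ ¬q)  //  ¬¬s.
      branch 2.1 (add ¬((s ∨ ¬r) ∨ ¬q)):
        ¬((s ∨ ¬r) ∨ ¬q): α-rule — add ¬(s ∨ ¬r), ¬¬q.
        ¬(s ∨ ¬r): α-rule — add ¬s, ¬¬r.
        ○ open, literals {p=false, q=true, r=true, s=false}.
      branch 2.2 (add ¬¬s):
        ○ open, literals {p=false, s=true}.
3 branches closed, 5 open.
Each open branch fixes some atoms; the unmentioned ones are free. Counting distinct full assignments: branch {p=true, r=false, s=false} (q) contributes 2 new; branch {p=true, r=true} (q, s) contributes 4 new; branch {p=false, r=false, s=true} (q) contributes 2 new; branch {p=false, q=true, r=true, s=false} (none free) contributes 1 new; branch {p=false, s=true} (q, r) contributes 2 new. Total: 11.

11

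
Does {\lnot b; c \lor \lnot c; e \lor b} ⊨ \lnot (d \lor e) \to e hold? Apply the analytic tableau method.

Initial set: {\lnot b; (c \lor \lnot c); (e \lor b); \lnot (\lnot (d \lor e) \to e)}.
\lnot (\lnot (d \lor e) \to e): α-rule — add \lnot (d \lor e), \lnot e.
\lnot (d \lor e): α-rule — add \lnot d, \lnot e.
(c \lor \lnot c): β-rule — branch into c  //  \lnot c.
  branch 1 (add c):
    (e \lor b): β-rule — branch into e  //  b.
      branch 1.1 (add e):
        × closes — contains both e and \lnot e.
      branch 1.2 (add b):
        × closes — contains both b and \lnot b.
  branch 2 (add \lnot c):
    (e \lor b): β-rule — branch into e  //  b.
      branch 2.1 (add e):
        × closes — contains both e and \lnot e.
      branch 2.2 (add b):
        × closes — contains both b and \lnot b.
All 4 branches close.
Every branch closed, so the premises entail the conclusion.

Yes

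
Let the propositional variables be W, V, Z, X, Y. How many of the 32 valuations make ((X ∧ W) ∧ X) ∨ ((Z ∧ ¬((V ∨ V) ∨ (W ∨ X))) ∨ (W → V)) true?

28

Initial set: {(((X ∧ W) ∧ X) ∨ ((Z ∧ ¬((V ∨ V) ∨ (W ∨ X))) ∨ (W → V)))}.
(((X ∧ W) ∧ X) ∨ ((Z ∧ ¬((V ∨ V) ∨ (W ∨ X))) ∨ (W → V))): β-rule — branch into ((X ∧ W) ∧ X)  //  ((Z ∧ ¬((V ∨ V) ∨ (W ∨ X))) ∨ (W → V)).
  branch 1 (add ((X ∧ W) ∧ X)):
    ((X ∧ W) ∧ X): α-rule — add (X ∧ W), X.
    (X ∧ W): α-rule — add X, W.
    ○ open, literals {W=T, X=T}.
  branch 2 (add ((Z ∧ ¬((V ∨ V) ∨ (W ∨ X))) ∨ (W → V))):
    ((Z ∧ ¬((V ∨ V) ∨ (W ∨ X))) ∨ (W → V)): β-rule — branch into (Z ∧ ¬((V ∨ V) ∨ (W ∨ X)))  //  (W → V).
      branch 2.1 (add (Z ∧ ¬((V ∨ V) ∨ (W ∨ X)))):
        (Z ∧ ¬((V ∨ V) ∨ (W ∨ X))): α-rule — add Z, ¬((V ∨ V) ∨ (W ∨ X)).
        ¬((V ∨ V) ∨ (W ∨ X)): α-rule — add ¬(V ∨ V), ¬(W ∨ X).
        ¬(V ∨ V): α-rule — add ¬V, ¬V.
        ¬(W ∨ X): α-rule — add ¬W, ¬X.
        ○ open, literals {V=F, W=F, X=F, Z=T}.
      branch 2.2 (add (W → V)):
        (W → V): β-rule — branch into ¬W  //  V.
          branch 2.2.1 (add ¬W):
            ○ open, literals {W=F}.
          branch 2.2.2 (add V):
            ○ open, literals {V=T}.
0 branches closed, 4 open.
Each open branch fixes some atoms; the unmentioned ones are free. Counting distinct full assignments: branch {W=T, X=T} (V, Z, Y) contributes 8 new; branch {V=F, W=F, X=F, Z=T} (Y) contributes 2 new; branch {W=F} (V, Z, X, Y) contributes 14 new; branch {V=T} (W, Z, X, Y) contributes 4 new. Total: 28.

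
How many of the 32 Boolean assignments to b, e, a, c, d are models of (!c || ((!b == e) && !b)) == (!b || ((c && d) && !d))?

20

Initial set: {T ((!c || ((!b == e) && !b)) == (!b || ((c && d) && !d)))}.
T ((!c || ((!b == e) && !b)) == (!b || ((c && d) && !d))): β-rule — branch into T (!c || ((!b == e) && !b)), T (!b || ((c && d) && !d))  //  F (!c || ((!b == e) && !b)), F (!b || ((c && d) && !d)).
  branch 1 (add T (!c || ((!b == e) && !b)), T (!b || ((c && d) && !d))):
    T (!c || ((!b == e) && !b)): β-rule — branch into T !c  //  T ((!b == e) && !b).
      branch 1.1 (add T !c):
        T (!b || ((c && d) && !d)): β-rule — branch into T !b  //  T ((c && d) && !d).
          branch 1.1.1 (add T !b):
            ○ open, literals {b=F, c=F}.
          branch 1.1.2 (add T ((c && d) && !d)):
            T ((c && d) && !d): α-rule — add T (c && d), T !d.
            T (c && d): α-rule — add T c, T d.
            × closes — contains both c and !c.
      branch 1.2 (add T ((!b == e) && !b)):
        T ((!b == e) && !b): α-rule — add T (!b == e), T !b.
        T (!b || ((c && d) && !d)): β-rule — branch into T !b  //  T ((c && d) && !d).
          branch 1.2.1 (add T !b):
            T (!b == e): β-rule — branch into T !b, T e  //  F !b, F e.
              branch 1.2.1.1 (add T !b, T e):
                ○ open, literals {b=F, e=T}.
              branch 1.2.1.2 (add F !b, F e):
                × closes — contains both b and !b.
          branch 1.2.2 (add T ((c && d) && !d)):
            T ((c && d) && !d): α-rule — add T (c && d), T !d.
            T (c && d): α-rule — add T c, T d.
            × closes — contains both d and !d.
  branch 2 (add F (!c || ((!b == e) && !b)), F (!b || ((c && d) && !d))):
    F (!c || ((!b == e) && !b)): α-rule — add F !c, F ((!b == e) && !b).
    F (!b || ((c && d) && !d)): α-rule — add F !b, F ((c && d) && !d).
    F ((!b == e) && !b): β-rule — branch into F (!b == e)  //  F !b.
      branch 2.1 (add F (!b == e)):
        F ((c && d) && !d): β-rule — branch into F (c && d)  //  F !d.
          branch 2.1.1 (add F (c && d)):
            F (!b == e): β-rule — branch into T !b, F e  //  F !b, T e.
              branch 2.1.1.1 (add T !b, F e):
                × closes — contains both b and !b.
              branch 2.1.1.2 (add F !b, T e):
                F (c && d): β-rule — branch into F c  //  F d.
                  branch 2.1.1.2.1 (add F c):
                    × closes — contains both c and !c.
                  branch 2.1.1.2.2 (add F d):
                    ○ open, literals {b=T, c=T, d=F, e=T}.
          branch 2.1.2 (add F !d):
            F (!b == e): β-rule — branch into T !b, F e  //  F !b, T e.
              branch 2.1.2.1 (add T !b, F e):
                × closes — contains both b and !b.
              branch 2.1.2.2 (add F !b, T e):
                ○ open, literals {b=T, c=T, d=T, e=T}.
      branch 2.2 (add F !b):
        F ((c && d) && !d): β-rule — branch into F (c && d)  //  F !d.
          branch 2.2.1 (add F (c && d)):
            F (c && d): β-rule — branch into F c  //  F d.
              branch 2.2.1.1 (add F c):
                × closes — contains both c and !c.
              branch 2.2.1.2 (add F d):
                ○ open, literals {b=T, c=T, d=F}.
          branch 2.2.2 (add F !d):
            ○ open, literals {b=T, c=T, d=T}.
7 branches closed, 6 open.
Each open branch fixes some atoms; the unmentioned ones are free. Counting distinct full assignments: branch {b=F, c=F} (e, a, d) contributes 8 new; branch {b=F, e=T} (a, c, d) contributes 4 new; branch {b=T, c=T, d=F, e=T} (a) contributes 2 new; branch {b=T, c=T, d=T, e=T} (a) contributes 2 new; branch {b=T, c=T, d=F} (e, a) contributes 2 new; branch {b=T, c=T, d=T} (e, a) contributes 2 new. Total: 20.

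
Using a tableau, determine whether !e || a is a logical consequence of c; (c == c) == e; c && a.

Initial set: {c; ((c == c) == e); (c && a); !(!e || a)}.
(c && a): α-rule — add c, a.
!(!e || a): α-rule — add !!e, !a.
× closes — contains both a and !a.
All 1 branch closes.
Every branch closed, so the premises entail the conclusion.

Yes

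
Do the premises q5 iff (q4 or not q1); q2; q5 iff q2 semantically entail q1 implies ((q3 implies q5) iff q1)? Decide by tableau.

Initial set: {(q5 iff (q4 or not q1)); q2; (q5 iff q2); not (q1 implies ((q3 implies q5) iff q1))}.
not (q1 implies ((q3 implies q5) iff q1)): α-rule — add q1, not ((q3 implies q5) iff q1).
(q5 iff (q4 or not q1)): β-rule — branch into q5, (q4 or not q1)  //  not q5, not (q4 or not q1).
  branch 1 (add q5, (q4 or not q1)):
    (q5 iff q2): β-rule — branch into q5, q2  //  not q5, not q2.
      branch 1.1 (add q5, q2):
        not ((q3 implies q5) iff q1): β-rule — branch into (q3 implies q5), not q1  //  not (q3 implies q5), q1.
          branch 1.1.1 (add (q3 implies q5), not q1):
            × closes — contains both q1 and not q1.
          branch 1.1.2 (add not (q3 implies q5), q1):
            not (q3 implies q5): α-rule — add q3, not q5.
            × closes — contains both q5 and not q5.
      branch 1.2 (add not q5, not q2):
        × closes — contains both q5 and not q5.
  branch 2 (add not q5, not (q4 or not q1)):
    not (q4 or not q1): α-rule — add not q4, not not q1.
    (q5 iff q2): β-rule — branch into q5, q2  //  not q5, not q2.
      branch 2.1 (add q5, q2):
        × closes — contains both q5 and not q5.
      branch 2.2 (add not q5, not q2):
        × closes — contains both q2 and not q2.
All 5 branches close.
Every branch closed, so the premises entail the conclusion.

Yes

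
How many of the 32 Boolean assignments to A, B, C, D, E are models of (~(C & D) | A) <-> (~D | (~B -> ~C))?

28

Initial set: {T ((~(C & D) | A) <-> (~D | (~B -> ~C)))}.
T ((~(C & D) | A) <-> (~D | (~B -> ~C))): β-rule — branch into T (~(C & D) | A), T (~D | (~B -> ~C))  //  F (~(C & D) | A), F (~D | (~B -> ~C)).
  branch 1 (add T (~(C & D) | A), T (~D | (~B -> ~C))):
    T (~(C & D) | A): β-rule — branch into T ~(C & D)  //  T A.
      branch 1.1 (add T ~(C & D)):
        T (~D | (~B -> ~C)): β-rule — branch into T ~D  //  T (~B -> ~C).
          branch 1.1.1 (add T ~D):
            T ~(C & D): β-rule — branch into F C  //  F D.
              branch 1.1.1.1 (add F C):
                ○ open, literals {C=F, D=F}.
              branch 1.1.1.2 (add F D):
                ○ open, literals {D=F}.
          branch 1.1.2 (add T (~B -> ~C)):
            T ~(C & D): β-rule — branch into F C  //  F D.
              branch 1.1.2.1 (add F C):
                T (~B -> ~C): β-rule — branch into F ~B  //  T ~C.
                  branch 1.1.2.1.1 (add F ~B):
                    ○ open, literals {B=T, C=F}.
                  branch 1.1.2.1.2 (add T ~C):
                    ○ open, literals {C=F}.
              branch 1.1.2.2 (add F D):
                T (~B -> ~C): β-rule — branch into F ~B  //  T ~C.
                  branch 1.1.2.2.1 (add F ~B):
                    ○ open, literals {B=T, D=F}.
                  branch 1.1.2.2.2 (add T ~C):
                    ○ open, literals {C=F, D=F}.
      branch 1.2 (add T A):
        T (~D | (~B -> ~C)): β-rule — branch into T ~D  //  T (~B -> ~C).
          branch 1.2.1 (add T ~D):
            ○ open, literals {A=T, D=F}.
          branch 1.2.2 (add T (~B -> ~C)):
            T (~B -> ~C): β-rule — branch into F ~B  //  T ~C.
              branch 1.2.2.1 (add F ~B):
                ○ open, literals {A=T, B=T}.
              branch 1.2.2.2 (add T ~C):
                ○ open, literals {A=T, C=F}.
  branch 2 (add F (~(C & D) | A), F (~D | (~B -> ~C))):
    F (~(C & D) | A): α-rule — add F ~(C & D), F A.
    F (~D | (~B -> ~C)): α-rule — add F ~D, F (~B -> ~C).
    F ~(C & D): α-rule — add T C, T D.
    F (~B -> ~C): α-rule — add T ~B, F ~C.
    ○ open, literals {A=F, B=F, C=T, D=T}.
0 branches closed, 10 open.
Each open branch fixes some atoms; the unmentioned ones are free. Counting distinct full assignments: branch {C=F, D=F} (A, B, E) contributes 8 new; branch {D=F} (A, B, C, E) contributes 8 new; branch {B=T, C=F} (A, D, E) contributes 4 new; branch {C=F} (A, B, D, E) contributes 4 new; branch {B=T, D=F} (A, C, E) contributes 0 new; branch {C=F, D=F} (A, B, E) contributes 0 new; branch {A=T, D=F} (B, C, E) contributes 0 new; branch {A=T, B=T} (C, D, E) contributes 2 new; branch {A=T, C=F} (B, D, E) contributes 0 new; branch {A=F, B=F, C=T, D=T} (E) contributes 2 new. Total: 28.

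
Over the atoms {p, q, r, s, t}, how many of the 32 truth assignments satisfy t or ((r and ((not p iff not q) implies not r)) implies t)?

28

Initial set: {(t or ((r and ((not p iff not q) implies not r)) implies t))}.
(t or ((r and ((not p iff not q) implies not r)) implies t)): β-rule — branch into t  //  ((r and ((not p iff not q) implies not r)) implies t).
  branch 1 (add t):
    ○ open, literals {t=1}.
  branch 2 (add ((r and ((not p iff not q) implies not r)) implies t)):
    ((r and ((not p iff not q) implies not r)) implies t): β-rule — branch into not (r and ((not p iff not q) implies not r))  //  t.
      branch 2.1 (add not (r and ((not p iff not q) implies not r))):
        not (r and ((not p iff not q) implies not r)): β-rule — branch into not r  //  not ((not p iff not q) implies not r).
          branch 2.1.1 (add not r):
            ○ open, literals {r=0}.
          branch 2.1.2 (add not ((not p iff not q) implies not r)):
            not ((not p iff not q) implies not r): α-rule — add (not p iff not q), not not r.
            (not p iff not q): β-rule — branch into not p, not q  //  not not p, not not q.
              branch 2.1.2.1 (add not p, not q):
                ○ open, literals {p=0, q=0, r=1}.
              branch 2.1.2.2 (add not not p, not not q):
                ○ open, literals {p=1, q=1, r=1}.
      branch 2.2 (add t):
        ○ open, literals {t=1}.
0 branches closed, 5 open.
Each open branch fixes some atoms; the unmentioned ones are free. Counting distinct full assignments: branch {t=1} (p, q, r, s) contributes 16 new; branch {r=0} (p, q, s, t) contributes 8 new; branch {p=0, q=0, r=1} (s, t) contributes 2 new; branch {p=1, q=1, r=1} (s, t) contributes 2 new; branch {t=1} (p, q, r, s) contributes 0 new. Total: 28.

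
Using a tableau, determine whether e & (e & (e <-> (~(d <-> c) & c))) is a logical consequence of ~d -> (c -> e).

No

Initial set: {T (~d -> (c -> e)); F (e & (e & (e <-> (~(d <-> c) & c))))}.
T (~d -> (c -> e)): β-rule — branch into F ~d  //  T (c -> e).
  branch 1 (add F ~d):
    F (e & (e & (e <-> (~(d <-> c) & c)))): β-rule — branch into F e  //  F (e & (e <-> (~(d <-> c) & c))).
      branch 1.1 (add F e):
        ○ open, literals {d=T, e=F}.
      branch 1.2 (add F (e & (e <-> (~(d <-> c) & c)))):
        F (e & (e <-> (~(d <-> c) & c))): β-rule — branch into F e  //  F (e <-> (~(d <-> c) & c)).
          branch 1.2.1 (add F e):
            ○ open, literals {d=T, e=F}.
          branch 1.2.2 (add F (e <-> (~(d <-> c) & c))):
            F (e <-> (~(d <-> c) & c)): β-rule — branch into T e, F (~(d <-> c) & c)  //  F e, T (~(d <-> c) & c).
              branch 1.2.2.1 (add T e, F (~(d <-> c) & c)):
                F (~(d <-> c) & c): β-rule — branch into F ~(d <-> c)  //  F c.
                  branch 1.2.2.1.1 (add F ~(d <-> c)):
                    F ~(d <-> c): β-rule — branch into T d, T c  //  F d, F c.
                      branch 1.2.2.1.1.1 (add T d, T c):
                        ○ open, literals {c=T, d=T, e=T}.
                      branch 1.2.2.1.1.2 (add F d, F c):
                        × closes — contains both d and ~d.
                  branch 1.2.2.1.2 (add F c):
                    ○ open, literals {c=F, d=T, e=T}.
              branch 1.2.2.2 (add F e, T (~(d <-> c) & c)):
                T (~(d <-> c) & c): α-rule — add T ~(d <-> c), T c.
                T ~(d <-> c): β-rule — branch into T d, F c  //  F d, T c.
                  branch 1.2.2.2.1 (add T d, F c):
                    × closes — contains both c and ~c.
                  branch 1.2.2.2.2 (add F d, T c):
                    × closes — contains both d and ~d.
  branch 2 (add T (c -> e)):
    F (e & (e & (e <-> (~(d <-> c) & c)))): β-rule — branch into F e  //  F (e & (e <-> (~(d <-> c) & c))).
      branch 2.1 (add F e):
        T (c -> e): β-rule — branch into F c  //  T e.
          branch 2.1.1 (add F c):
            ○ open, literals {c=F, e=F}.
          branch 2.1.2 (add T e):
            × closes — contains both e and ~e.
      branch 2.2 (add F (e & (e <-> (~(d <-> c) & c)))):
        T (c -> e): β-rule — branch into F c  //  T e.
          branch 2.2.1 (add F c):
            F (e & (e <-> (~(d <-> c) & c))): β-rule — branch into F e  //  F (e <-> (~(d <-> c) & c)).
              branch 2.2.1.1 (add F e):
                ○ open, literals {c=F, e=F}.
              branch 2.2.1.2 (add F (e <-> (~(d <-> c) & c))):
                F (e <-> (~(d <-> c) & c)): β-rule — branch into T e, F (~(d <-> c) & c)  //  F e, T (~(d <-> c) & c).
                  branch 2.2.1.2.1 (add T e, F (~(d <-> c) & c)):
                    F (~(d <-> c) & c): β-rule — branch into F ~(d <-> c)  //  F c.
                      branch 2.2.1.2.1.1 (add F ~(d <-> c)):
                        F ~(d <-> c): β-rule — branch into T d, T c  //  F d, F c.
                          branch 2.2.1.2.1.1.1 (add T d, T c):
                            × closes — contains both c and ~c.
                          branch 2.2.1.2.1.1.2 (add F d, F c):
                            ○ open, literals {c=F, d=F, e=T}.
                      branch 2.2.1.2.1.2 (add F c):
                        ○ open, literals {c=F, e=T}.
                  branch 2.2.1.2.2 (add F e, T (~(d <-> c) & c)):
                    T (~(d <-> c) & c): α-rule — add T ~(d <-> c), T c.
                    × closes — contains both c and ~c.
          branch 2.2.2 (add T e):
            F (e & (e <-> (~(d <-> c) & c))): β-rule — branch into F e  //  F (e <-> (~(d <-> c) & c)).
              branch 2.2.2.1 (add F e):
                × closes — contains both e and ~e.
              branch 2.2.2.2 (add F (e <-> (~(d <-> c) & c))):
                F (e <-> (~(d <-> c) & c)): β-rule — branch into T e, F (~(d <-> c) & c)  //  F e, T (~(d <-> c) & c).
                  branch 2.2.2.2.1 (add T e, F (~(d <-> c) & c)):
                    F (~(d <-> c) & c): β-rule — branch into F ~(d <-> c)  //  F c.
                      branch 2.2.2.2.1.1 (add F ~(d <-> c)):
                        F ~(d <-> c): β-rule — branch into T d, T c  //  F d, F c.
                          branch 2.2.2.2.1.1.1 (add T d, T c):
                            ○ open, literals {c=T, d=T, e=T}.
                          branch 2.2.2.2.1.1.2 (add F d, F c):
                            ○ open, literals {c=F, d=F, e=T}.
                      branch 2.2.2.2.1.2 (add F c):
                        ○ open, literals {c=F, e=T}.
                  branch 2.2.2.2.2 (add F e, T (~(d <-> c) & c)):
                    × closes — contains both e and ~e.
8 branches closed, 11 open.
An open branch gives a countermodel: d=T, e=F (unmentioned atoms arbitrary); the premises hold there but the conclusion fails.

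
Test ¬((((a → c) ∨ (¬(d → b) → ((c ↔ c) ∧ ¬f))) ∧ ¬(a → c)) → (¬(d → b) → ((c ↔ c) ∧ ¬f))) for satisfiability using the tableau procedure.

Unsatisfiable

Initial set: {T ¬((((a → c) ∨ (¬(d → b) → ((c ↔ c) ∧ ¬f))) ∧ ¬(a → c)) → (¬(d → b) → ((c ↔ c) ∧ ¬f)))}.
T ¬((((a → c) ∨ (¬(d → b) → ((c ↔ c) ∧ ¬f))) ∧ ¬(a → c)) → (¬(d → b) → ((c ↔ c) ∧ ¬f))): α-rule — add T (((a → c) ∨ (¬(d → b) → ((c ↔ c) ∧ ¬f))) ∧ ¬(a → c)), F (¬(d → b) → ((c ↔ c) ∧ ¬f)).
T (((a → c) ∨ (¬(d → b) → ((c ↔ c) ∧ ¬f))) ∧ ¬(a → c)): α-rule — add T ((a → c) ∨ (¬(d → b) → ((c ↔ c) ∧ ¬f))), T ¬(a → c).
F (¬(d → b) → ((c ↔ c) ∧ ¬f)): α-rule — add T ¬(d → b), F ((c ↔ c) ∧ ¬f).
T ¬(a → c): α-rule — add T a, F c.
T ¬(d → b): α-rule — add T d, F b.
T ((a → c) ∨ (¬(d → b) → ((c ↔ c) ∧ ¬f))): β-rule — branch into T (a → c)  //  T (¬(d → b) → ((c ↔ c) ∧ ¬f)).
  branch 1 (add T (a → c)):
    F ((c ↔ c) ∧ ¬f): β-rule — branch into F (c ↔ c)  //  F ¬f.
      branch 1.1 (add F (c ↔ c)):
        T (a → c): β-rule — branch into F a  //  T c.
          branch 1.1.1 (add F a):
            × closes — contains both a and ¬a.
          branch 1.1.2 (add T c):
            × closes — contains both c and ¬c.
      branch 1.2 (add F ¬f):
        T (a → c): β-rule — branch into F a  //  T c.
          branch 1.2.1 (add F a):
            × closes — contains both a and ¬a.
          branch 1.2.2 (add T c):
            × closes — contains both c and ¬c.
  branch 2 (add T (¬(d → b) → ((c ↔ c) ∧ ¬f))):
    F ((c ↔ c) ∧ ¬f): β-rule — branch into F (c ↔ c)  //  F ¬f.
      branch 2.1 (add F (c ↔ c)):
        T (¬(d → b) → ((c ↔ c) ∧ ¬f)): β-rule — branch into F ¬(d → b)  //  T ((c ↔ c) ∧ ¬f).
          branch 2.1.1 (add F ¬(d → b)):
            F (c ↔ c): β-rule — branch into T c, F c  //  F c, T c.
              branch 2.1.1.1 (add T c, F c):
                × closes — contains both c and ¬c.
              branch 2.1.1.2 (add F c, T c):
                × closes — contains both c and ¬c.
          branch 2.1.2 (add T ((c ↔ c) ∧ ¬f)):
            T ((c ↔ c) ∧ ¬f): α-rule — add T (c ↔ c), T ¬f.
            F (c ↔ c): β-rule — branch into T c, F c  //  F c, T c.
              branch 2.1.2.1 (add T c, F c):
                × closes — contains both c and ¬c.
              branch 2.1.2.2 (add F c, T c):
                × closes — contains both c and ¬c.
      branch 2.2 (add F ¬f):
        T (¬(d → b) → ((c ↔ c) ∧ ¬f)): β-rule — branch into F ¬(d → b)  //  T ((c ↔ c) ∧ ¬f).
          branch 2.2.1 (add F ¬(d → b)):
            F ¬(d → b): β-rule — branch into F d  //  T b.
              branch 2.2.1.1 (add F d):
                × closes — contains both d and ¬d.
              branch 2.2.1.2 (add T b):
                × closes — contains both b and ¬b.
          branch 2.2.2 (add T ((c ↔ c) ∧ ¬f)):
            T ((c ↔ c) ∧ ¬f): α-rule — add T (c ↔ c), T ¬f.
            × closes — contains both f and ¬f.
All 11 branches close.
Every branch closed; the formula is unsatisfiable.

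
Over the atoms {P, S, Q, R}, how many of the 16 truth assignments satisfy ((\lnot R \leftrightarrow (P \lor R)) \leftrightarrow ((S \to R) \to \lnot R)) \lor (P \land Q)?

Initial set: {(((\lnot R \leftrightarrow (P \lor R)) \leftrightarrow ((S \to R) \to \lnot R)) \lor (P \land Q))}.
(((\lnot R \leftrightarrow (P \lor R)) \leftrightarrow ((S \to R) \to \lnot R)) \lor (P \land Q)): β-rule — branch into ((\lnot R \leftrightarrow (P \lor R)) \leftrightarrow ((S \to R) \to \lnot R))  //  (P \land Q).
  branch 1 (add ((\lnot R \leftrightarrow (P \lor R)) \leftrightarrow ((S \to R) \to \lnot R))):
    ((\lnot R \leftrightarrow (P \lor R)) \leftrightarrow ((S \to R) \to \lnot R)): β-rule — branch into (\lnot R \leftrightarrow (P \lor R)), ((S \to R) \to \lnot R)  //  \lnot (\lnot R \leftrightarrow (P \lor R)), \lnot ((S \to R) \to \lnot R).
      branch 1.1 (add (\lnot R \leftrightarrow (P \lor R)), ((S \to R) \to \lnot R)):
        (\lnot R \leftrightarrow (P \lor R)): β-rule — branch into \lnot R, (P \lor R)  //  \lnot \lnot R, \lnot (P \lor R).
          branch 1.1.1 (add \lnot R, (P \lor R)):
            ((S \to R) \to \lnot R): β-rule — branch into \lnot (S \to R)  //  \lnot R.
              branch 1.1.1.1 (add \lnot (S \to R)):
                \lnot (S \to R): α-rule — add S, \lnot R.
                (P \lor R): β-rule — branch into P  //  R.
                  branch 1.1.1.1.1 (add P):
                    ○ open, literals {P=T, R=F, S=T}.
                  branch 1.1.1.1.2 (add R):
                    × closes — contains both R and \lnot R.
              branch 1.1.1.2 (add \lnot R):
                (P \lor R): β-rule — branch into P  //  R.
                  branch 1.1.1.2.1 (add P):
                    ○ open, literals {P=T, R=F}.
                  branch 1.1.1.2.2 (add R):
                    × closes — contains both R and \lnot R.
          branch 1.1.2 (add \lnot \lnot R, \lnot (P \lor R)):
            \lnot (P \lor R): α-rule — add \lnot P, \lnot R.
            × closes — contains both R and \lnot R.
      branch 1.2 (add \lnot (\lnot R \leftrightarrow (P \lor R)), \lnot ((S \to R) \to \lnot R)):
        \lnot ((S \to R) \to \lnot R): α-rule — add (S \to R), \lnot \lnot R.
        \lnot (\lnot R \leftrightarrow (P \lor R)): β-rule — branch into \lnot R, \lnot (P \lor R)  //  \lnot \lnot R, (P \lor R).
          branch 1.2.1 (add \lnot R, \lnot (P \lor R)):
            × closes — contains both R and \lnot R.
          branch 1.2.2 (add \lnot \lnot R, (P \lor R)):
            (S \to R): β-rule — branch into \lnot S  //  R.
              branch 1.2.2.1 (add \lnot S):
                (P \lor R): β-rule — branch into P  //  R.
                  branch 1.2.2.1.1 (add P):
                    ○ open, literals {P=T, R=T, S=F}.
                  branch 1.2.2.1.2 (add R):
                    ○ open, literals {R=T, S=F}.
              branch 1.2.2.2 (add R):
                (P \lor R): β-rule — branch into P  //  R.
                  branch 1.2.2.2.1 (add P):
                    ○ open, literals {P=T, R=T}.
                  branch 1.2.2.2.2 (add R):
                    ○ open, literals {R=T}.
  branch 2 (add (P \land Q)):
    (P \land Q): α-rule — add P, Q.
    ○ open, literals {P=T, Q=T}.
4 branches closed, 7 open.
Each open branch fixes some atoms; the unmentioned ones are free. Counting distinct full assignments: branch {P=T, R=F, S=T} (Q) contributes 2 new; branch {P=T, R=F} (S, Q) contributes 2 new; branch {P=T, R=T, S=F} (Q) contributes 2 new; branch {R=T, S=F} (P, Q) contributes 2 new; branch {P=T, R=T} (S, Q) contributes 2 new; branch {R=T} (P, S, Q) contributes 2 new; branch {P=T, Q=T} (S, R) contributes 0 new. Total: 12.

12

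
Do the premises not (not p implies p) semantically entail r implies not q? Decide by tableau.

No

Initial set: {not (not p implies p); not (r implies not q)}.
not (not p implies p): α-rule — add not p, not p.
not (r implies not q): α-rule — add r, not not q.
○ open, literals {p=false, q=true, r=true}.
0 branches closed, 1 open.
An open branch gives a countermodel: p=false, q=true, r=true (unmentioned atoms arbitrary); the premises hold there but the conclusion fails.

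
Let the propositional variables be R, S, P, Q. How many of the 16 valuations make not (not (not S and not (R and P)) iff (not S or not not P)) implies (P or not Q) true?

Initial set: {T (not (not (not S and not (R and P)) iff (not S or not not P)) implies (P or not Q))}.
T (not (not (not S and not (R and P)) iff (not S or not not P)) implies (P or not Q)): β-rule — branch into F not (not (not S and not (R and P)) iff (not S or not not P))  //  T (P or not Q).
  branch 1 (add F not (not (not S and not (R and P)) iff (not S or not not P))):
    F not (not (not S and not (R and P)) iff (not S or not not P)): β-rule — branch into T not (not S and not (R and P)), T (not S or not not P)  //  F not (not S and not (R and P)), F (not S or not not P).
      branch 1.1 (add T not (not S and not (R and P)), T (not S or not not P)):
        T not (not S and not (R and P)): β-rule — branch into F not S  //  F not (R and P).
          branch 1.1.1 (add F not S):
            T (not S or not not P): β-rule — branch into T not S  //  T not not P.
              branch 1.1.1.1 (add T not S):
                × closes — contains both S and not S.
              branch 1.1.1.2 (add T not not P):
                T not not P: drop double negation, giving T P.
                ○ open, literals {P=T, S=T}.
          branch 1.1.2 (add F not (R and P)):
            F not (R and P): α-rule — add T R, T P.
            T (not S or not not P): β-rule — branch into T not S  //  T not not P.
              branch 1.1.2.1 (add T not S):
                ○ open, literals {P=T, R=T, S=F}.
              branch 1.1.2.2 (add T not not P):
                T not not P: drop double negation, giving T P.
                ○ open, literals {P=T, R=T}.
      branch 1.2 (add F not (not S and not (R and P)), F (not S or not not P)):
        F not (not S and not (R and P)): α-rule — add T not S, T not (R and P).
        F (not S or not not P): α-rule — add F not S, F not not P.
        × closes — contains both S and not S.
  branch 2 (add T (P or not Q)):
    T (P or not Q): β-rule — branch into T P  //  T not Q.
      branch 2.1 (add T P):
        ○ open, literals {P=T}.
      branch 2.2 (add T not Q):
        ○ open, literals {Q=F}.
2 branches closed, 5 open.
Each open branch fixes some atoms; the unmentioned ones are free. Counting distinct full assignments: branch {P=T, S=T} (R, Q) contributes 4 new; branch {P=T, R=T, S=F} (Q) contributes 2 new; branch {P=T, R=T} (S, Q) contributes 0 new; branch {P=T} (R, S, Q) contributes 2 new; branch {Q=F} (R, S, P) contributes 4 new. Total: 12.

12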